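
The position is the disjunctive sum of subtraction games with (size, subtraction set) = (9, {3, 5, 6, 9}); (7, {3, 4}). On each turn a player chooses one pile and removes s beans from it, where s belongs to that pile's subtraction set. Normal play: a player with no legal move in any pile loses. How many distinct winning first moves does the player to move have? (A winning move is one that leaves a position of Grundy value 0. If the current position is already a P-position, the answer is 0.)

1

Pile A, S = {3, 5, 6, 9}:
G(0) = 0
G(1) = mex{} = 0
G(2) = mex{} = 0
G(3) = mex{0} = 1
G(4) = mex{0} = 1
G(5) = mex{0,0} = 1
G(6) = mex{1,0,0} = 2
G(7) = mex{1,0,0} = 2
G(8) = mex{1,1,0} = 2
G(9) = mex{2,1,1,0} = 3
G_A(9) = 3.
Pile B, S = {3, 4}:
n : 0 1 2 3 4 5 6 7
G : 0 0 0 1 1 1 2 0
G_B(7) = 0.
Combined Grundy value = 3 ⊕ 0 = 3.
A winning move leaves total XOR = 0, i.e. changes one component's Grundy value g to g ⊕ X where X is the current total.
Pile A: need g' = 3⊕3 = 0. Options: 9−3→G=2, 9−5→G=1, 9−6→G=1, 9−9→G=0. Hits: 1.
Pile B: need g' = 0⊕3 = 3. Options: 7−3→G=1, 7−4→G=1. Hits: 0.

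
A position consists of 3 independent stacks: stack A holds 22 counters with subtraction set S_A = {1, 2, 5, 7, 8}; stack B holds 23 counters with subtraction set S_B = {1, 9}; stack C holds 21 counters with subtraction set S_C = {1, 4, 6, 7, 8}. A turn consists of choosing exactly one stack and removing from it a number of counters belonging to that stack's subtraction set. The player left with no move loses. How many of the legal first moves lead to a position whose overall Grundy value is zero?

1

Stack A, S = {1, 2, 5, 7, 8}:
n :  0  1  2  3  4  5  6  7  8  9 10 11 12 13 14 15 16 17 18 19 20 21 22
G :  0  1  2  0  1  2  0  1  2  0  1  2  0  1  2  0  1  2  0  1  2  0  1
G_A(22) = 1.
Stack B, S = {1, 9}:
n :  0  1  2  3  4  5  6  7  8  9 10 11 12 13 14 15 16 17 18 19 20 21 22 23
G :  0  1  0  1  0  1  0  1  0  1  0  1  0  1  0  1  0  1  0  1  0  1  0  1
G_B(23) = 1.
Stack C, S = {1, 4, 6, 7, 8}:
G(0) = 0
G(1) = mex{0} = 1
G(2) = mex{1} = 0
G(3) = mex{0} = 1
G(4) = mex{1,0} = 2
G(5) = mex{2,1} = 0
G(6) = mex{0,0,0} = 1
G(7) = mex{1,1,1,0} = 2
G(8) = mex{2,2,0,1,0} = 3
G(9) = mex{3,0,1,0,1} = 2
G(10) = mex{2,1,2,1,0} = 3
G(11) = mex{3,2,0,2,1} = 4
G(12) = mex{4,3,1,0,2} = 5
G(13) = mex{5,2,2,1,0} = 3
G(14) = mex{3,3,3,2,1} = 0
G(15) = mex{0,4,2,3,2} = 1
G(16) = mex{1,5,3,2,3} = 0
G(17) = mex{0,3,4,3,2} = 1
G(18) = mex{1,0,5,4,3} = 2
G(19) = mex{2,1,3,5,4} = 0
G(20) = mex{0,0,0,3,5} = 1
G(21) = mex{1,1,1,0,3} = 2
G_C(21) = 2.
Combined Grundy value = 1 ⊕ 1 ⊕ 2 = 2.
A winning move leaves total XOR = 0, i.e. changes one component's Grundy value g to g ⊕ X where X is the current total.
Stack A: need g' = 1⊕2 = 3. Options: 22−1→G=0, 22−2→G=2, 22−5→G=2, 22−7→G=0, 22−8→G=2. Hits: 0.
Stack B: need g' = 1⊕2 = 3. Options: 23−1→G=0, 23−9→G=0. Hits: 0.
Stack C: need g' = 2⊕2 = 0. Options: 21−1→G=1, 21−4→G=1, 21−6→G=1, 21−7→G=0, 21−8→G=3. Hits: 1.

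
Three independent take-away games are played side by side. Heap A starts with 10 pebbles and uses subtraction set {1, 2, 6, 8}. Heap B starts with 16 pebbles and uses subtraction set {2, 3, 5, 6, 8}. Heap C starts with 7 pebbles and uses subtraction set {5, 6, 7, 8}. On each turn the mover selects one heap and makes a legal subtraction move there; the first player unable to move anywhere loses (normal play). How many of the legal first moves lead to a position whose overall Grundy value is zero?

3

Heap A, S = {1, 2, 6, 8}:
n :  0  1  2  3  4  5  6  7  8  9 10
G :  0  1  2  0  1  2  3  0  1  2  0
G_A(10) = 0.
Heap B, S = {2, 3, 5, 6, 8}:
G(0) = 0
G(1) = mex{} = 0
G(2) = mex{0} = 1
G(3) = mex{0,0} = 1
G(4) = mex{1,0} = 2
G(5) = mex{1,1,0} = 2
G(6) = mex{2,1,0,0} = 3
G(7) = mex{2,2,1,0} = 3
G(8) = mex{3,2,1,1,0} = 4
G(9) = mex{3,3,2,1,0} = 4
G(10) = mex{4,3,2,2,1} = 0
G(11) = mex{4,4,3,2,1} = 0
G(12) = mex{0,4,3,3,2} = 1
G(13) = mex{0,0,4,3,2} = 1
G(14) = mex{1,0,4,4,3} = 2
G(15) = mex{1,1,0,4,3} = 2
G(16) = mex{2,1,0,0,4} = 3
G_B(16) = 3.
Heap C, S = {5, 6, 7, 8}:
G(0) = 0
G(1) = mex{} = 0
G(2) = mex{} = 0
G(3) = mex{} = 0
G(4) = mex{} = 0
G(5) = mex{0} = 1
G(6) = mex{0,0} = 1
G(7) = mex{0,0,0} = 1
G_C(7) = 1.
Combined Grundy value = 0 ⊕ 3 ⊕ 1 = 2.
A winning move leaves total XOR = 0, i.e. changes one component's Grundy value g to g ⊕ X where X is the current total.
Heap A: need g' = 0⊕2 = 2. Options: 10−1→G=2, 10−2→G=1, 10−6→G=1, 10−8→G=2. Hits: 2.
Heap B: need g' = 3⊕2 = 1. Options: 16−2→G=2, 16−3→G=1, 16−5→G=0, 16−6→G=0, 16−8→G=4. Hits: 1.
Heap C: need g' = 1⊕2 = 3. Options: 7−5→G=0, 7−6→G=0, 7−7→G=0. Hits: 0.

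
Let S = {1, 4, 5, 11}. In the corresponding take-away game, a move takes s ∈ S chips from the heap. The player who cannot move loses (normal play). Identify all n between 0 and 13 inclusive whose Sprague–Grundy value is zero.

G(0) = 0
G(1) = mex{0} = 1
G(2) = mex{1} = 0
G(3) = mex{0} = 1
G(4) = mex{1,0} = 2
G(5) = mex{2,1,0} = 3
G(6) = mex{3,0,1} = 2
G(7) = mex{2,1,0} = 3
G(8) = mex{3,2,1} = 0
G(9) = mex{0,3,2} = 1
G(10) = mex{1,2,3} = 0
G(11) = mex{0,3,2,0} = 1
G(12) = mex{1,0,3,1} = 2
G(13) = mex{2,1,0,0} = 3
P-positions are exactly the n with G(n) = 0.

0, 2, 8, 10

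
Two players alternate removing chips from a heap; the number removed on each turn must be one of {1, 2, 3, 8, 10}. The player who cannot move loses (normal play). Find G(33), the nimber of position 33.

2

G(0) = 0
G(1) = mex{0} = 1
G(2) = mex{1,0} = 2
G(3) = mex{2,1,0} = 3
G(4) = mex{3,2,1} = 0
G(5) = mex{0,3,2} = 1
G(6) = mex{1,0,3} = 2
G(7) = mex{2,1,0} = 3
G(8) = mex{3,2,1,0} = 4
G(9) = mex{4,3,2,1} = 0
G(10) = mex{0,4,3,2,0} = 1
G(11) = mex{1,0,4,3,1} = 2
G(12) = mex{2,1,0,0,2} = 3
G(13) = mex{3,2,1,1,3} = 0
G(14) = mex{0,3,2,2,0} = 1
G(15) = mex{1,0,3,3,1} = 2
G(16) = mex{2,1,0,4,2} = 3
G(17) = mex{3,2,1,0,3} = 4
G(18) = mex{4,3,2,1,4} = 0
G(19) = mex{0,4,3,2,0} = 1
G(20) = mex{1,0,4,3,1} = 2
G(21) = mex{2,1,0,0,2} = 3
G(22) = mex{3,2,1,1,3} = 0
G(23) = mex{0,3,2,2,0} = 1
G(24) = mex{1,0,3,3,1} = 2
G(25) = mex{2,1,0,4,2} = 3
G(26) = mex{3,2,1,0,3} = 4
G(27) = mex{4,3,2,1,4} = 0
G(28) = mex{0,4,3,2,0} = 1
G(29) = mex{1,0,4,3,1} = 2
G(30) = mex{2,1,0,0,2} = 3
G(31) = mex{3,2,1,1,3} = 0
G(32) = mex{0,3,2,2,0} = 1
G(33) = mex{1,0,3,3,1} = 2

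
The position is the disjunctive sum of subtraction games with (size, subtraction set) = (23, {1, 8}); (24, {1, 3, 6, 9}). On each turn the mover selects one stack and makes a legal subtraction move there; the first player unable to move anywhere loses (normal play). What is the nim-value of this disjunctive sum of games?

Stack A, S = {1, 8}:
n :  0  1  2  3  4  5  6  7  8  9 10 11 12 13 14 15 16 17 18 19 20 21 22 23
G :  0  1  0  1  0  1  0  1  2  0  1  0  1  0  1  0  1  2  0  1  0  1  0  1
G_A(23) = 1.
Stack B, S = {1, 3, 6, 9}:
n :  0  1  2  3  4  5  6  7  8  9 10 11 12 13 14 15 16 17 18 19 20 21 22 23 24
G :  0  1  0  1  0  1  2  3  2  3  2  3  0  1  0  1  0  1  2  3  2  3  2  3  0
G_B(24) = 0.
Combined Grundy value = 1 ⊕ 0 = 1.

1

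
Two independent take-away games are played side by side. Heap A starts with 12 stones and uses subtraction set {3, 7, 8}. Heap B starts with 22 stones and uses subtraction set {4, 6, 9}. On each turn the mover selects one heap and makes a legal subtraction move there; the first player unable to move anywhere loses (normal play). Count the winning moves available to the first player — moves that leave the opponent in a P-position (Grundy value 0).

2

Heap A, S = {3, 7, 8}:
n :  0  1  2  3  4  5  6  7  8  9 10 11 12
G :  0  0  0  1  1  1  0  2  2  1  3  0  0
G_A(12) = 0.
Heap B, S = {4, 6, 9}:
G(0) = 0
G(1) = mex{} = 0
G(2) = mex{} = 0
G(3) = mex{} = 0
G(4) = mex{0} = 1
G(5) = mex{0} = 1
G(6) = mex{0,0} = 1
G(7) = mex{0,0} = 1
G(8) = mex{1,0} = 2
G(9) = mex{1,0,0} = 2
G(10) = mex{1,1,0} = 2
G(11) = mex{1,1,0} = 2
G(12) = mex{2,1,0} = 3
G(13) = mex{2,1,1} = 0
G(14) = mex{2,2,1} = 0
G(15) = mex{2,2,1} = 0
G(16) = mex{3,2,1} = 0
G(17) = mex{0,2,2} = 1
G(18) = mex{0,3,2} = 1
G(19) = mex{0,0,2} = 1
G(20) = mex{0,0,2} = 1
G(21) = mex{1,0,3} = 2
G(22) = mex{1,0,0} = 2
G_B(22) = 2.
Combined Grundy value = 0 ⊕ 2 = 2.
A winning move leaves total XOR = 0, i.e. changes one component's Grundy value g to g ⊕ X where X is the current total.
Heap A: need g' = 0⊕2 = 2. Options: 12−3→G=1, 12−7→G=1, 12−8→G=1. Hits: 0.
Heap B: need g' = 2⊕2 = 0. Options: 22−4→G=1, 22−6→G=0, 22−9→G=0. Hits: 2.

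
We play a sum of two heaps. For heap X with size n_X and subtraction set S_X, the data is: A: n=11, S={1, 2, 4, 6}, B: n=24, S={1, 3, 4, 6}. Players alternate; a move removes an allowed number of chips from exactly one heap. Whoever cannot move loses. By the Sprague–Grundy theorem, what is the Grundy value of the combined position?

Heap A, S = {1, 2, 4, 6}:
n :  0  1  2  3  4  5  6  7  8  9 10 11
G :  0  1  2  0  1  2  3  4  0  1  2  0
G_A(11) = 0.
Heap B, S = {1, 3, 4, 6}:
n :  0  1  2  3  4  5  6  7  8  9 10 11 12 13 14 15 16 17 18 19 20 21 22 23 24
G :  0  1  0  1  2  3  2  0  1  0  1  2  3  2  0  1  0  1  2  3  2  0  1  0  1
G_B(24) = 1.
Combined Grundy value = 0 ⊕ 1 = 1.

1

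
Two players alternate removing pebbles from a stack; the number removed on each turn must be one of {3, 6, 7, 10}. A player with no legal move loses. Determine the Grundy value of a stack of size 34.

2

n :  0  1  2  3  4  5  6  7  8  9 10 11 12 13 14 15 16 17 18 19 20 21 22 23 24 25 26 27 28 29 30 31 32 33 34
G :  0  0  0  1  1  1  2  2  2  3  3  3  4  0  0  0  1  1  1  2  2  2  3  3  3  4  0  0  0  1  1  1  2  2  2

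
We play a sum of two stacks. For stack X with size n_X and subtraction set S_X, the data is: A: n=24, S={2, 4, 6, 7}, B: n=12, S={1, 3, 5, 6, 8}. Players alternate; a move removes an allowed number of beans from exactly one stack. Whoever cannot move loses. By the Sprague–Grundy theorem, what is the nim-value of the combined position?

2

Stack A, S = {2, 4, 6, 7}:
n :  0  1  2  3  4  5  6  7  8  9 10 11 12 13 14 15 16 17 18 19 20 21 22 23 24
G :  0  0  1  1  2  2  3  3  4  0  0  1  1  2  2  3  3  4  0  0  1  1  2  2  3
G_A(24) = 3.
Stack B, S = {1, 3, 5, 6, 8}:
G(0) = 0
G(1) = mex{0} = 1
G(2) = mex{1} = 0
G(3) = mex{0,0} = 1
G(4) = mex{1,1} = 0
G(5) = mex{0,0,0} = 1
G(6) = mex{1,1,1,0} = 2
G(7) = mex{2,0,0,1} = 3
G(8) = mex{3,1,1,0,0} = 2
G(9) = mex{2,2,0,1,1} = 3
G(10) = mex{3,3,1,0,0} = 2
G(11) = mex{2,2,2,1,1} = 0
G(12) = mex{0,3,3,2,0} = 1
G_B(12) = 1.
Combined Grundy value = 3 ⊕ 1 = 2.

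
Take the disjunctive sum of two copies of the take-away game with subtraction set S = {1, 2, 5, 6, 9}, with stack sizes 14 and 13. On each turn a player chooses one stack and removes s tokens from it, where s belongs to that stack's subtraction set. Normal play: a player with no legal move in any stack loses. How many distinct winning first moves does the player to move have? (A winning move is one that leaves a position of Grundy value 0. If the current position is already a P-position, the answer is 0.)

2

All stacks use S = {1, 2, 5, 6, 9}:
n :  0  1  2  3  4  5  6  7  8  9 10 11 12 13 14
G :  0  1  2  0  1  2  3  0  1  2  0  1  2  3  0
Stack A: G(14) = 0.
Stack B: G(13) = 3.
Combined Grundy value = 0 ⊕ 3 = 3.
A winning move leaves total XOR = 0, i.e. changes one component's Grundy value g to g ⊕ X where X is the current total.
Stack A: need g' = 0⊕3 = 3. Options: 14−1→G=3, 14−2→G=2, 14−5→G=2, 14−6→G=1, 14−9→G=2. Hits: 1.
Stack B: need g' = 3⊕3 = 0. Options: 13−1→G=2, 13−2→G=1, 13−5→G=1, 13−6→G=0, 13−9→G=1. Hits: 1.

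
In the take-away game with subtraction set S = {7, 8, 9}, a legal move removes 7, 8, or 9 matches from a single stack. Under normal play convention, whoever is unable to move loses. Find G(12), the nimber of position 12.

1

n :  0  1  2  3  4  5  6  7  8  9 10 11 12
G :  0  0  0  0  0  0  0  1  1  1  1  1  1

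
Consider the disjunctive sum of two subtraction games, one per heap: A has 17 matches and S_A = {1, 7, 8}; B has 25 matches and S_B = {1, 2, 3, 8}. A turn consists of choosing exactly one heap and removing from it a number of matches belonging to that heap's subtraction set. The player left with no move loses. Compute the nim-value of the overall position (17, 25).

3

Heap A, S = {1, 7, 8}:
G(0) = 0
G(1) = mex{0} = 1
G(2) = mex{1} = 0
G(3) = mex{0} = 1
G(4) = mex{1} = 0
G(5) = mex{0} = 1
G(6) = mex{1} = 0
G(7) = mex{0,0} = 1
G(8) = mex{1,1,0} = 2
G(9) = mex{2,0,1} = 3
G(10) = mex{3,1,0} = 2
G(11) = mex{2,0,1} = 3
G(12) = mex{3,1,0} = 2
G(13) = mex{2,0,1} = 3
G(14) = mex{3,1,0} = 2
G(15) = mex{2,2,1} = 0
G(16) = mex{0,3,2} = 1
G(17) = mex{1,2,3} = 0
G_A(17) = 0.
Heap B, S = {1, 2, 3, 8}:
G(0) = 0
G(1) = mex{0} = 1
G(2) = mex{1,0} = 2
G(3) = mex{2,1,0} = 3
G(4) = mex{3,2,1} = 0
G(5) = mex{0,3,2} = 1
G(6) = mex{1,0,3} = 2
G(7) = mex{2,1,0} = 3
G(8) = mex{3,2,1,0} = 4
G(9) = mex{4,3,2,1} = 0
G(10) = mex{0,4,3,2} = 1
G(11) = mex{1,0,4,3} = 2
G(12) = mex{2,1,0,0} = 3
G(13) = mex{3,2,1,1} = 0
G(14) = mex{0,3,2,2} = 1
G(15) = mex{1,0,3,3} = 2
G(16) = mex{2,1,0,4} = 3
G(17) = mex{3,2,1,0} = 4
G(18) = mex{4,3,2,1} = 0
G(19) = mex{0,4,3,2} = 1
G(20) = mex{1,0,4,3} = 2
G(21) = mex{2,1,0,0} = 3
G(22) = mex{3,2,1,1} = 0
G(23) = mex{0,3,2,2} = 1
G(24) = mex{1,0,3,3} = 2
G(25) = mex{2,1,0,4} = 3
G_B(25) = 3.
Combined Grundy value = 0 ⊕ 3 = 3.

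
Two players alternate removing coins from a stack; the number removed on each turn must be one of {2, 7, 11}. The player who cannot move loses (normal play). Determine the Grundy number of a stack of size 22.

0

n :  0  1  2  3  4  5  6  7  8  9 10 11 12 13 14 15 16 17 18 19 20 21 22
G :  0  0  1  1  0  0  1  1  2  0  0  1  1  0  0  1  1  2  0  0  1  1  0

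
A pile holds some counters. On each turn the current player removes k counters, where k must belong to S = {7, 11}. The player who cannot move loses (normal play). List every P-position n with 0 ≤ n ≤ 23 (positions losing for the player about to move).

0, 1, 2, 3, 4, 5, 6, 18, 19, 20, 21, 22, 23

n :  0  1  2  3  4  5  6  7  8  9 10 11 12 13 14 15 16 17 18 19 20 21 22 23
G :  0  0  0  0  0  0  0  1  1  1  1  1  1  1  2  2  2  2  0  0  0  0  0  0
P-positions are exactly the n with G(n) = 0.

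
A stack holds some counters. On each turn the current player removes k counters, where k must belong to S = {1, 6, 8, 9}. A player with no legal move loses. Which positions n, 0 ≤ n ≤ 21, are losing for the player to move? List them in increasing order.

G(0) = 0
G(1) = mex{0} = 1
G(2) = mex{1} = 0
G(3) = mex{0} = 1
G(4) = mex{1} = 0
G(5) = mex{0} = 1
G(6) = mex{1,0} = 2
G(7) = mex{2,1} = 0
G(8) = mex{0,0,0} = 1
G(9) = mex{1,1,1,0} = 2
G(10) = mex{2,0,0,1} = 3
G(11) = mex{3,1,1,0} = 2
G(12) = mex{2,2,0,1} = 3
G(13) = mex{3,0,1,0} = 2
G(14) = mex{2,1,2,1} = 0
G(15) = mex{0,2,0,2} = 1
G(16) = mex{1,3,1,0} = 2
G(17) = mex{2,2,2,1} = 0
G(18) = mex{0,3,3,2} = 1
G(19) = mex{1,2,2,3} = 0
G(20) = mex{0,0,3,2} = 1
G(21) = mex{1,1,2,3} = 0
P-positions are exactly the n with G(n) = 0.

0, 2, 4, 7, 14, 17, 19, 21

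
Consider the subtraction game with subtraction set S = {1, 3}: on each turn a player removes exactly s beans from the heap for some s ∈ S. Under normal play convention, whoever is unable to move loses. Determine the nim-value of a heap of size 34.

0

n :  0  1  2  3  4  5  6  7  8  9 10 11 12 13 14 15 16 17 18 19 20 21 22 23 24 25 26 27 28 29 30 31 32 33 34
G :  0  1  0  1  0  1  0  1  0  1  0  1  0  1  0  1  0  1  0  1  0  1  0  1  0  1  0  1  0  1  0  1  0  1  0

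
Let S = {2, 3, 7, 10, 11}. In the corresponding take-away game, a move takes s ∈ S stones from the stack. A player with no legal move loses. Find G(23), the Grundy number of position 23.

n :  0  1  2  3  4  5  6  7  8  9 10 11 12 13 14 15 16 17 18 19 20 21 22 23
G :  0  0  1  1  2  0  0  1  1  2  2  3  3  4  0  5  1  3  0  0  1  1  2  0

0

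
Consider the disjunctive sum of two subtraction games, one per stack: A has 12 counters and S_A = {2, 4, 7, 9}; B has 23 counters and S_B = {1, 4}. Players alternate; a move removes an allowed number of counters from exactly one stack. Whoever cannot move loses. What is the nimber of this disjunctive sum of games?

1

Stack A, S = {2, 4, 7, 9}:
n :  0  1  2  3  4  5  6  7  8  9 10 11 12
G :  0  0  1  1  2  2  0  3  1  4  2  0  0
G_A(12) = 0.
Stack B, S = {1, 4}:
n :  0  1  2  3  4  5  6  7  8  9 10 11 12 13 14 15 16 17 18 19 20 21 22 23
G :  0  1  0  1  2  0  1  0  1  2  0  1  0  1  2  0  1  0  1  2  0  1  0  1
G_B(23) = 1.
Combined Grundy value = 0 ⊕ 1 = 1.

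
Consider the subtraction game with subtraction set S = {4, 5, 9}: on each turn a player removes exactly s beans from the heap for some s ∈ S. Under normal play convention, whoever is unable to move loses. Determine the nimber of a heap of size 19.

1

G(0) = 0
G(1) = mex{} = 0
G(2) = mex{} = 0
G(3) = mex{} = 0
G(4) = mex{0} = 1
G(5) = mex{0,0} = 1
G(6) = mex{0,0} = 1
G(7) = mex{0,0} = 1
G(8) = mex{1,0} = 2
G(9) = mex{1,1,0} = 2
G(10) = mex{1,1,0} = 2
G(11) = mex{1,1,0} = 2
G(12) = mex{2,1,0} = 3
G(13) = mex{2,2,1} = 0
G(14) = mex{2,2,1} = 0
G(15) = mex{2,2,1} = 0
G(16) = mex{3,2,1} = 0
G(17) = mex{0,3,2} = 1
G(18) = mex{0,0,2} = 1
G(19) = mex{0,0,2} = 1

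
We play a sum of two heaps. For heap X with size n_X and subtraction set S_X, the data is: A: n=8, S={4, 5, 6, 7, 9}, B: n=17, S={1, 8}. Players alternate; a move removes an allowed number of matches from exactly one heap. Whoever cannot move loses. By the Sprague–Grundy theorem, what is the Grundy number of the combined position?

0

Heap A, S = {4, 5, 6, 7, 9}:
G(0) = 0
G(1) = mex{} = 0
G(2) = mex{} = 0
G(3) = mex{} = 0
G(4) = mex{0} = 1
G(5) = mex{0,0} = 1
G(6) = mex{0,0,0} = 1
G(7) = mex{0,0,0,0} = 1
G(8) = mex{1,0,0,0} = 2
G_A(8) = 2.
Heap B, S = {1, 8}:
n :  0  1  2  3  4  5  6  7  8  9 10 11 12 13 14 15 16 17
G :  0  1  0  1  0  1  0  1  2  0  1  0  1  0  1  0  1  2
G_B(17) = 2.
Combined Grundy value = 2 ⊕ 2 = 0.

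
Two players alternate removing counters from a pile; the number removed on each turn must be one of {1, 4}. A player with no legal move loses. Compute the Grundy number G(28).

1

G(0) = 0
G(1) = mex{0} = 1
G(2) = mex{1} = 0
G(3) = mex{0} = 1
G(4) = mex{1,0} = 2
G(5) = mex{2,1} = 0
G(6) = mex{0,0} = 1
G(7) = mex{1,1} = 0
G(8) = mex{0,2} = 1
G(9) = mex{1,0} = 2
G(10) = mex{2,1} = 0
G(11) = mex{0,0} = 1
G(12) = mex{1,1} = 0
G(13) = mex{0,2} = 1
G(14) = mex{1,0} = 2
G(15) = mex{2,1} = 0
G(16) = mex{0,0} = 1
G(17) = mex{1,1} = 0
G(18) = mex{0,2} = 1
G(19) = mex{1,0} = 2
G(20) = mex{2,1} = 0
G(21) = mex{0,0} = 1
G(22) = mex{1,1} = 0
G(23) = mex{0,2} = 1
G(24) = mex{1,0} = 2
G(25) = mex{2,1} = 0
G(26) = mex{0,0} = 1
G(27) = mex{1,1} = 0
G(28) = mex{0,2} = 1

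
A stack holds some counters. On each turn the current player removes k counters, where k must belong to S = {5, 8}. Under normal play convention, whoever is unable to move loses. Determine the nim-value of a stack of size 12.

2

G(0) = 0
G(1) = mex{} = 0
G(2) = mex{} = 0
G(3) = mex{} = 0
G(4) = mex{} = 0
G(5) = mex{0} = 1
G(6) = mex{0} = 1
G(7) = mex{0} = 1
G(8) = mex{0,0} = 1
G(9) = mex{0,0} = 1
G(10) = mex{1,0} = 2
G(11) = mex{1,0} = 2
G(12) = mex{1,0} = 2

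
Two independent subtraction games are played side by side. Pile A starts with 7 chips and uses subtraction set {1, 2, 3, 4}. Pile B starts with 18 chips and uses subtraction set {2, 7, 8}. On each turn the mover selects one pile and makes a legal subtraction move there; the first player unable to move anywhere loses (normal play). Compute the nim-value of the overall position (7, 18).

0

Pile A, S = {1, 2, 3, 4}:
n : 0 1 2 3 4 5 6 7
G : 0 1 2 3 4 0 1 2
G_A(7) = 2.
Pile B, S = {2, 7, 8}:
G(0) = 0
G(1) = mex{} = 0
G(2) = mex{0} = 1
G(3) = mex{0} = 1
G(4) = mex{1} = 0
G(5) = mex{1} = 0
G(6) = mex{0} = 1
G(7) = mex{0,0} = 1
G(8) = mex{1,0,0} = 2
G(9) = mex{1,1,0} = 2
G(10) = mex{2,1,1} = 0
G(11) = mex{2,0,1} = 3
G(12) = mex{0,0,0} = 1
G(13) = mex{3,1,0} = 2
G(14) = mex{1,1,1} = 0
G(15) = mex{2,2,1} = 0
G(16) = mex{0,2,2} = 1
G(17) = mex{0,0,2} = 1
G(18) = mex{1,3,0} = 2
G_B(18) = 2.
Combined Grundy value = 2 ⊕ 2 = 0.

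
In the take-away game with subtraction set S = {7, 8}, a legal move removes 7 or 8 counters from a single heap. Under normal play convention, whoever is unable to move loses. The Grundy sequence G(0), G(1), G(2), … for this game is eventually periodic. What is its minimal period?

15

G(0) = 0
G(1) = mex{} = 0
G(2) = mex{} = 0
G(3) = mex{} = 0
G(4) = mex{} = 0
G(5) = mex{} = 0
G(6) = mex{} = 0
G(7) = mex{0} = 1
G(8) = mex{0,0} = 1
G(9) = mex{0,0} = 1
G(10) = mex{0,0} = 1
G(11) = mex{0,0} = 1
G(12) = mex{0,0} = 1
G(13) = mex{0,0} = 1
G(14) = mex{1,0} = 2
G(15) = mex{1,1} = 0
G(16) = mex{1,1} = 0
G(17) = mex{1,1} = 0
G(18) = mex{1,1} = 0
G(19) = mex{1,1} = 0
G(20) = mex{1,1} = 0
G(21) = mex{2,1} = 0
G(22) = mex{0,2} = 1
G(23) = mex{0,0} = 1
G(24) = mex{0,0} = 1
G(25) = mex{0,0} = 1
G(26) = mex{0,0} = 1
G(27) = mex{0,0} = 1
G(28) = mex{0,0} = 1
G(29) = mex{1,0} = 2
G(30) = mex{1,1} = 0
G(31) = mex{1,1} = 0
G(n+15) = G(n) holds for n = 0,…,7 (a full window of length max(S) = 8), so the sequence is purely periodic with period 15.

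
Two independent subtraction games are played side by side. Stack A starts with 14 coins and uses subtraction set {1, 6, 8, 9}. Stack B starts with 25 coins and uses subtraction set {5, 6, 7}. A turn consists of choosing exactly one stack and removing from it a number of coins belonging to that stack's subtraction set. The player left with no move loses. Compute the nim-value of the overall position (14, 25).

Stack A, S = {1, 6, 8, 9}:
n :  0  1  2  3  4  5  6  7  8  9 10 11 12 13 14
G :  0  1  0  1  0  1  2  0  1  2  3  2  3  2  0
G_A(14) = 0.
Stack B, S = {5, 6, 7}:
G(0) = 0
G(1) = mex{} = 0
G(2) = mex{} = 0
G(3) = mex{} = 0
G(4) = mex{} = 0
G(5) = mex{0} = 1
G(6) = mex{0,0} = 1
G(7) = mex{0,0,0} = 1
G(8) = mex{0,0,0} = 1
G(9) = mex{0,0,0} = 1
G(10) = mex{1,0,0} = 2
G(11) = mex{1,1,0} = 2
G(12) = mex{1,1,1} = 0
G(13) = mex{1,1,1} = 0
G(14) = mex{1,1,1} = 0
G(15) = mex{2,1,1} = 0
G(16) = mex{2,2,1} = 0
G(17) = mex{0,2,2} = 1
G(18) = mex{0,0,2} = 1
G(19) = mex{0,0,0} = 1
G(20) = mex{0,0,0} = 1
G(21) = mex{0,0,0} = 1
G(22) = mex{1,0,0} = 2
G(23) = mex{1,1,0} = 2
G(24) = mex{1,1,1} = 0
G(25) = mex{1,1,1} = 0
G_B(25) = 0.
Combined Grundy value = 0 ⊕ 0 = 0.

0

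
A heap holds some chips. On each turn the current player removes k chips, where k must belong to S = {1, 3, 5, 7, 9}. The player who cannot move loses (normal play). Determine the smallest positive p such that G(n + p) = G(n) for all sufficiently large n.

G(0) = 0
G(1) = mex{0} = 1
G(2) = mex{1} = 0
G(3) = mex{0,0} = 1
G(4) = mex{1,1} = 0
G(5) = mex{0,0,0} = 1
G(6) = mex{1,1,1} = 0
G(7) = mex{0,0,0,0} = 1
G(8) = mex{1,1,1,1} = 0
G(9) = mex{0,0,0,0,0} = 1
G(10) = mex{1,1,1,1,1} = 0
G(11) = mex{0,0,0,0,0} = 1
G(12) = mex{1,1,1,1,1} = 0
G(13) = mex{0,0,0,0,0} = 1
G(14) = mex{1,1,1,1,1} = 0
G(n+2) = G(n) holds for n = 0,…,8 (a full window of length max(S) = 9), so the sequence is purely periodic with period 2.

2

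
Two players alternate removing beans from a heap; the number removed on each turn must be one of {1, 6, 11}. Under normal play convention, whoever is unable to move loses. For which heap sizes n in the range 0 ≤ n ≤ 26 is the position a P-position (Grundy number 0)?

n :  0  1  2  3  4  5  6  7  8  9 10 11 12 13 14 15 16 17 18 19 20 21 22 23 24 25 26
G :  0  1  0  1  0  1  2  0  1  0  1  2  0  1  0  1  0  1  2  0  1  0  1  2  0  1  0
P-positions are exactly the n with G(n) = 0.

0, 2, 4, 7, 9, 12, 14, 16, 19, 21, 24, 26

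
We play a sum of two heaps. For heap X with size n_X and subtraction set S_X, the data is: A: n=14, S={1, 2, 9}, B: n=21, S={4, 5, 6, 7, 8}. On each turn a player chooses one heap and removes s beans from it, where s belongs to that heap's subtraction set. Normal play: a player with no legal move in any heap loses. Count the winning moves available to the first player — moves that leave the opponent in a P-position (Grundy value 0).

Heap A, S = {1, 2, 9}:
G(0) = 0
G(1) = mex{0} = 1
G(2) = mex{1,0} = 2
G(3) = mex{2,1} = 0
G(4) = mex{0,2} = 1
G(5) = mex{1,0} = 2
G(6) = mex{2,1} = 0
G(7) = mex{0,2} = 1
G(8) = mex{1,0} = 2
G(9) = mex{2,1,0} = 3
G(10) = mex{3,2,1} = 0
G(11) = mex{0,3,2} = 1
G(12) = mex{1,0,0} = 2
G(13) = mex{2,1,1} = 0
G(14) = mex{0,2,2} = 1
G_A(14) = 1.
Heap B, S = {4, 5, 6, 7, 8}:
n :  0  1  2  3  4  5  6  7  8  9 10 11 12 13 14 15 16 17 18 19 20 21
G :  0  0  0  0  1  1  1  1  2  2  2  2  0  0  0  0  1  1  1  1  2  2
G_B(21) = 2.
Combined Grundy value = 1 ⊕ 2 = 3.
A winning move leaves total XOR = 0, i.e. changes one component's Grundy value g to g ⊕ X where X is the current total.
Heap A: need g' = 1⊕3 = 2. Options: 14−1→G=0, 14−2→G=2, 14−9→G=2. Hits: 2.
Heap B: need g' = 2⊕3 = 1. Options: 21−4→G=1, 21−5→G=1, 21−6→G=0, 21−7→G=0, 21−8→G=0. Hits: 2.

4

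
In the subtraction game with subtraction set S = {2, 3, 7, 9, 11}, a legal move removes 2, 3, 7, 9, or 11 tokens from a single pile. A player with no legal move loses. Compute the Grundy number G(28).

n :  0  1  2  3  4  5  6  7  8  9 10 11 12 13 14 15 16 17 18 19 20 21 22 23 24 25 26 27 28
G :  0  0  1  1  2  0  0  1  1  2  2  3  3  4  2  5  3  3  0  0  1  1  2  0  0  1  1  2  2

2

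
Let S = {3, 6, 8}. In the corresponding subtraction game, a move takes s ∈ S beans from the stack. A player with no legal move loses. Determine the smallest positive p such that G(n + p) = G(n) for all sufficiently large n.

n :  0  1  2  3  4  5  6  7  8  9 10 11 12 13 14 15 16 17 18 19 20 21 22 23
G :  0  0  0  1  1  1  2  2  2  3  3  0  0  0  1  1  1  2  2  2  3  3  0  0
G(n+11) = G(n) holds for n = 0,…,7 (a full window of length max(S) = 8), so the sequence is purely periodic with period 11.

11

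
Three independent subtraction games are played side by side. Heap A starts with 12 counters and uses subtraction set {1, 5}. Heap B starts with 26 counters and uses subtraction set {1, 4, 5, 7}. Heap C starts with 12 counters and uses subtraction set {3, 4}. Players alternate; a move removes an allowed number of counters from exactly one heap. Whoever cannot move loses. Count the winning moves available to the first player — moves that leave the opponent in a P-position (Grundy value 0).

Heap A, S = {1, 5}:
n :  0  1  2  3  4  5  6  7  8  9 10 11 12
G :  0  1  0  1  0  1  0  1  0  1  0  1  0
G_A(12) = 0.
Heap B, S = {1, 4, 5, 7}:
G(0) = 0
G(1) = mex{0} = 1
G(2) = mex{1} = 0
G(3) = mex{0} = 1
G(4) = mex{1,0} = 2
G(5) = mex{2,1,0} = 3
G(6) = mex{3,0,1} = 2
G(7) = mex{2,1,0,0} = 3
G(8) = mex{3,2,1,1} = 0
G(9) = mex{0,3,2,0} = 1
G(10) = mex{1,2,3,1} = 0
G(11) = mex{0,3,2,2} = 1
G(12) = mex{1,0,3,3} = 2
G(13) = mex{2,1,0,2} = 3
G(14) = mex{3,0,1,3} = 2
G(15) = mex{2,1,0,0} = 3
G(16) = mex{3,2,1,1} = 0
G(17) = mex{0,3,2,0} = 1
G(18) = mex{1,2,3,1} = 0
G(19) = mex{0,3,2,2} = 1
G(20) = mex{1,0,3,3} = 2
G(21) = mex{2,1,0,2} = 3
G(22) = mex{3,0,1,3} = 2
G(23) = mex{2,1,0,0} = 3
G(24) = mex{3,2,1,1} = 0
G(25) = mex{0,3,2,0} = 1
G(26) = mex{1,2,3,1} = 0
G_B(26) = 0.
Heap C, S = {3, 4}:
n :  0  1  2  3  4  5  6  7  8  9 10 11 12
G :  0  0  0  1  1  1  2  0  0  0  1  1  1
G_C(12) = 1.
Combined Grundy value = 0 ⊕ 0 ⊕ 1 = 1.
A winning move leaves total XOR = 0, i.e. changes one component's Grundy value g to g ⊕ X where X is the current total.
Heap A: need g' = 0⊕1 = 1. Options: 12−1→G=1, 12−5→G=1. Hits: 2.
Heap B: need g' = 0⊕1 = 1. Options: 26−1→G=1, 26−4→G=2, 26−5→G=3, 26−7→G=1. Hits: 2.
Heap C: need g' = 1⊕1 = 0. Options: 12−3→G=0, 12−4→G=0. Hits: 2.

6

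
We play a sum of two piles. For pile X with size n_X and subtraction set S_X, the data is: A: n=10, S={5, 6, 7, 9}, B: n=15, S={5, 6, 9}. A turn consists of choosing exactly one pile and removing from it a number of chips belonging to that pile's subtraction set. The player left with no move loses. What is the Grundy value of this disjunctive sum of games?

2

Pile A, S = {5, 6, 7, 9}:
n :  0  1  2  3  4  5  6  7  8  9 10
G :  0  0  0  0  0  1  1  1  1  1  2
G_A(10) = 2.
Pile B, S = {5, 6, 9}:
G(0) = 0
G(1) = mex{} = 0
G(2) = mex{} = 0
G(3) = mex{} = 0
G(4) = mex{} = 0
G(5) = mex{0} = 1
G(6) = mex{0,0} = 1
G(7) = mex{0,0} = 1
G(8) = mex{0,0} = 1
G(9) = mex{0,0,0} = 1
G(10) = mex{1,0,0} = 2
G(11) = mex{1,1,0} = 2
G(12) = mex{1,1,0} = 2
G(13) = mex{1,1,0} = 2
G(14) = mex{1,1,1} = 0
G(15) = mex{2,1,1} = 0
G_B(15) = 0.
Combined Grundy value = 2 ⊕ 0 = 2.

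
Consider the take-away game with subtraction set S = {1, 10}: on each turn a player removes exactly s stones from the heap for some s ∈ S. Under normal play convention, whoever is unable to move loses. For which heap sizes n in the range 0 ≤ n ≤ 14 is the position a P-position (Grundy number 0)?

0, 2, 4, 6, 8, 11, 13

G(0) = 0
G(1) = mex{0} = 1
G(2) = mex{1} = 0
G(3) = mex{0} = 1
G(4) = mex{1} = 0
G(5) = mex{0} = 1
G(6) = mex{1} = 0
G(7) = mex{0} = 1
G(8) = mex{1} = 0
G(9) = mex{0} = 1
G(10) = mex{1,0} = 2
G(11) = mex{2,1} = 0
G(12) = mex{0,0} = 1
G(13) = mex{1,1} = 0
G(14) = mex{0,0} = 1
P-positions are exactly the n with G(n) = 0.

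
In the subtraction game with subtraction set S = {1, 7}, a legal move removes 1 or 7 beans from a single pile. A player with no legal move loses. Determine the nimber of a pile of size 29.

1

G(0) = 0
G(1) = mex{0} = 1
G(2) = mex{1} = 0
G(3) = mex{0} = 1
G(4) = mex{1} = 0
G(5) = mex{0} = 1
G(6) = mex{1} = 0
G(7) = mex{0,0} = 1
G(8) = mex{1,1} = 0
G(9) = mex{0,0} = 1
G(10) = mex{1,1} = 0
G(11) = mex{0,0} = 1
G(12) = mex{1,1} = 0
G(13) = mex{0,0} = 1
G(14) = mex{1,1} = 0
G(15) = mex{0,0} = 1
G(16) = mex{1,1} = 0
G(17) = mex{0,0} = 1
G(18) = mex{1,1} = 0
G(19) = mex{0,0} = 1
G(20) = mex{1,1} = 0
G(21) = mex{0,0} = 1
G(22) = mex{1,1} = 0
G(23) = mex{0,0} = 1
G(24) = mex{1,1} = 0
G(25) = mex{0,0} = 1
G(26) = mex{1,1} = 0
G(27) = mex{0,0} = 1
G(28) = mex{1,1} = 0
G(29) = mex{0,0} = 1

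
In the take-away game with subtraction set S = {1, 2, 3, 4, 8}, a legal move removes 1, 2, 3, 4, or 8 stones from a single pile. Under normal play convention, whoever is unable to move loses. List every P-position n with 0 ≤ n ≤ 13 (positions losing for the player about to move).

n :  0  1  2  3  4  5  6  7  8  9 10 11 12 13
G :  0  1  2  3  4  0  1  2  3  4  0  1  2  3
P-positions are exactly the n with G(n) = 0.

0, 5, 10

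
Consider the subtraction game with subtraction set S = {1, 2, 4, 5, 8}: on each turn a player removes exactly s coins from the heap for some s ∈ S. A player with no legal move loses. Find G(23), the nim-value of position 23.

n :  0  1  2  3  4  5  6  7  8  9 10 11 12 13 14 15 16 17 18 19 20 21 22 23
G :  0  1  2  0  1  2  0  1  2  0  1  2  0  1  2  0  1  2  0  1  2  0  1  2

2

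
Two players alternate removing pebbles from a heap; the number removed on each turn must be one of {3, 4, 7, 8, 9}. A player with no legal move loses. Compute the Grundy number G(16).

n :  0  1  2  3  4  5  6  7  8  9 10 11 12 13 14 15 16
G :  0  0  0  1  1  1  2  2  2  3  3  3  0  0  0  1  1

1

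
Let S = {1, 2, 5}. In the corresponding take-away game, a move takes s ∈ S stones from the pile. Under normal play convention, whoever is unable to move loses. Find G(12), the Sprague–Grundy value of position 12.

G(0) = 0
G(1) = mex{0} = 1
G(2) = mex{1,0} = 2
G(3) = mex{2,1} = 0
G(4) = mex{0,2} = 1
G(5) = mex{1,0,0} = 2
G(6) = mex{2,1,1} = 0
G(7) = mex{0,2,2} = 1
G(8) = mex{1,0,0} = 2
G(9) = mex{2,1,1} = 0
G(10) = mex{0,2,2} = 1
G(11) = mex{1,0,0} = 2
G(12) = mex{2,1,1} = 0

0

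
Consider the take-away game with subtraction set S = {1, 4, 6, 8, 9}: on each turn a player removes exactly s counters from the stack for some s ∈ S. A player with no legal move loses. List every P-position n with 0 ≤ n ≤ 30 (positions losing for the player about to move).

n :  0  1  2  3  4  5  6  7  8  9 10 11 12 13 14 15 16 17 18 19 20 21 22 23 24 25 26 27 28 29 30
G :  0  1  0  1  2  0  1  0  1  2  3  2  0  1  2  3  2  0  1  0  1  2  0  1  0  1  2  3  2  0  1
P-positions are exactly the n with G(n) = 0.

0, 2, 5, 7, 12, 17, 19, 22, 24, 29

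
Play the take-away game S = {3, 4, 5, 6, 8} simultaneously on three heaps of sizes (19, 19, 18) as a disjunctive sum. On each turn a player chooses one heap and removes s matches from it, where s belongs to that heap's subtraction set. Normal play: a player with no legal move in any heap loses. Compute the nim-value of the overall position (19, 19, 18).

All heaps use S = {3, 4, 5, 6, 8}:
G(0) = 0
G(1) = mex{} = 0
G(2) = mex{} = 0
G(3) = mex{0} = 1
G(4) = mex{0,0} = 1
G(5) = mex{0,0,0} = 1
G(6) = mex{1,0,0,0} = 2
G(7) = mex{1,1,0,0} = 2
G(8) = mex{1,1,1,0,0} = 2
G(9) = mex{2,1,1,1,0} = 3
G(10) = mex{2,2,1,1,0} = 3
G(11) = mex{2,2,2,1,1} = 0
G(12) = mex{3,2,2,2,1} = 0
G(13) = mex{3,3,2,2,1} = 0
G(14) = mex{0,3,3,2,2} = 1
G(15) = mex{0,0,3,3,2} = 1
G(16) = mex{0,0,0,3,2} = 1
G(17) = mex{1,0,0,0,3} = 2
G(18) = mex{1,1,0,0,3} = 2
G(19) = mex{1,1,1,0,0} = 2
Heap A: G(19) = 2.
Heap B: G(19) = 2.
Heap C: G(18) = 2.
Combined Grundy value = 2 ⊕ 2 ⊕ 2 = 2.

2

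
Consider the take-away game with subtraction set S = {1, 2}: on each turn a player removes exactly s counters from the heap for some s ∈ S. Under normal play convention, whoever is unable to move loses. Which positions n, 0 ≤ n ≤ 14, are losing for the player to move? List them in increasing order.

G(0) = 0
G(1) = mex{0} = 1
G(2) = mex{1,0} = 2
G(3) = mex{2,1} = 0
G(4) = mex{0,2} = 1
G(5) = mex{1,0} = 2
G(6) = mex{2,1} = 0
G(7) = mex{0,2} = 1
G(8) = mex{1,0} = 2
G(9) = mex{2,1} = 0
G(10) = mex{0,2} = 1
G(11) = mex{1,0} = 2
G(12) = mex{2,1} = 0
G(13) = mex{0,2} = 1
G(14) = mex{1,0} = 2
P-positions are exactly the n with G(n) = 0.

0, 3, 6, 9, 12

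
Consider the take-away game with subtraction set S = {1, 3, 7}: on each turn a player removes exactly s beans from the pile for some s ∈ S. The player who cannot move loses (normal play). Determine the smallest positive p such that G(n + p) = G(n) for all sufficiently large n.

G(0) = 0
G(1) = mex{0} = 1
G(2) = mex{1} = 0
G(3) = mex{0,0} = 1
G(4) = mex{1,1} = 0
G(5) = mex{0,0} = 1
G(6) = mex{1,1} = 0
G(7) = mex{0,0,0} = 1
G(8) = mex{1,1,1} = 0
G(9) = mex{0,0,0} = 1
G(10) = mex{1,1,1} = 0
G(11) = mex{0,0,0} = 1
G(12) = mex{1,1,1} = 0
G(13) = mex{0,0,0} = 1
G(14) = mex{1,1,1} = 0
G(n+2) = G(n) holds for n = 0,…,6 (a full window of length max(S) = 7), so the sequence is purely periodic with period 2.

2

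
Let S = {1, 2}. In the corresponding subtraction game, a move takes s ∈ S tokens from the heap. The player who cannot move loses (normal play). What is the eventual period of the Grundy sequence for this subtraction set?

n :  0  1  2  3  4  5  6  7  8  9 10 11 12 13 14
G :  0  1  2  0  1  2  0  1  2  0  1  2  0  1  2
G(n+3) = G(n) holds for n = 0,…,1 (a full window of length max(S) = 2), so the sequence is purely periodic with period 3.

3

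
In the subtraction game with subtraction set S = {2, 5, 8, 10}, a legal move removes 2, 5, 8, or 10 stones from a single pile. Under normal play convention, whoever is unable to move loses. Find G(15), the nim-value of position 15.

1

G(0) = 0
G(1) = mex{} = 0
G(2) = mex{0} = 1
G(3) = mex{0} = 1
G(4) = mex{1} = 0
G(5) = mex{1,0} = 2
G(6) = mex{0,0} = 1
G(7) = mex{2,1} = 0
G(8) = mex{1,1,0} = 2
G(9) = mex{0,0,0} = 1
G(10) = mex{2,2,1,0} = 3
G(11) = mex{1,1,1,0} = 2
G(12) = mex{3,0,0,1} = 2
G(13) = mex{2,2,2,1} = 0
G(14) = mex{2,1,1,0} = 3
G(15) = mex{0,3,0,2} = 1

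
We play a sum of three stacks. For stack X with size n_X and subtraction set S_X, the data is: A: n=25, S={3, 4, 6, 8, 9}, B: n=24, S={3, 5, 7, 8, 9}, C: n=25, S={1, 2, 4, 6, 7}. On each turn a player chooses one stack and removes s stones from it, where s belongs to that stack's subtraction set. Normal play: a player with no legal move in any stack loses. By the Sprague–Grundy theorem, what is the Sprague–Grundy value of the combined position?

Stack A, S = {3, 4, 6, 8, 9}:
G(0) = 0
G(1) = mex{} = 0
G(2) = mex{} = 0
G(3) = mex{0} = 1
G(4) = mex{0,0} = 1
G(5) = mex{0,0} = 1
G(6) = mex{1,0,0} = 2
G(7) = mex{1,1,0} = 2
G(8) = mex{1,1,0,0} = 2
G(9) = mex{2,1,1,0,0} = 3
G(10) = mex{2,2,1,0,0} = 3
G(11) = mex{2,2,1,1,0} = 3
G(12) = mex{3,2,2,1,1} = 0
G(13) = mex{3,3,2,1,1} = 0
G(14) = mex{3,3,2,2,1} = 0
G(15) = mex{0,3,3,2,2} = 1
G(16) = mex{0,0,3,2,2} = 1
G(17) = mex{0,0,3,3,2} = 1
G(18) = mex{1,0,0,3,3} = 2
G(19) = mex{1,1,0,3,3} = 2
G(20) = mex{1,1,0,0,3} = 2
G(21) = mex{2,1,1,0,0} = 3
G(22) = mex{2,2,1,0,0} = 3
G(23) = mex{2,2,1,1,0} = 3
G(24) = mex{3,2,2,1,1} = 0
G(25) = mex{3,3,2,1,1} = 0
G_A(25) = 0.
Stack B, S = {3, 5, 7, 8, 9}:
G(0) = 0
G(1) = mex{} = 0
G(2) = mex{} = 0
G(3) = mex{0} = 1
G(4) = mex{0} = 1
G(5) = mex{0,0} = 1
G(6) = mex{1,0} = 2
G(7) = mex{1,0,0} = 2
G(8) = mex{1,1,0,0} = 2
G(9) = mex{2,1,0,0,0} = 3
G(10) = mex{2,1,1,0,0} = 3
G(11) = mex{2,2,1,1,0} = 3
G(12) = mex{3,2,1,1,1} = 0
G(13) = mex{3,2,2,1,1} = 0
G(14) = mex{3,3,2,2,1} = 0
G(15) = mex{0,3,2,2,2} = 1
G(16) = mex{0,3,3,2,2} = 1
G(17) = mex{0,0,3,3,2} = 1
G(18) = mex{1,0,3,3,3} = 2
G(19) = mex{1,0,0,3,3} = 2
G(20) = mex{1,1,0,0,3} = 2
G(21) = mex{2,1,0,0,0} = 3
G(22) = mex{2,1,1,0,0} = 3
G(23) = mex{2,2,1,1,0} = 3
G(24) = mex{3,2,1,1,1} = 0
G_B(24) = 0.
Stack C, S = {1, 2, 4, 6, 7}:
G(0) = 0
G(1) = mex{0} = 1
G(2) = mex{1,0} = 2
G(3) = mex{2,1} = 0
G(4) = mex{0,2,0} = 1
G(5) = mex{1,0,1} = 2
G(6) = mex{2,1,2,0} = 3
G(7) = mex{3,2,0,1,0} = 4
G(8) = mex{4,3,1,2,1} = 0
G(9) = mex{0,4,2,0,2} = 1
G(10) = mex{1,0,3,1,0} = 2
G(11) = mex{2,1,4,2,1} = 0
G(12) = mex{0,2,0,3,2} = 1
G(13) = mex{1,0,1,4,3} = 2
G(14) = mex{2,1,2,0,4} = 3
G(15) = mex{3,2,0,1,0} = 4
G(16) = mex{4,3,1,2,1} = 0
G(17) = mex{0,4,2,0,2} = 1
G(18) = mex{1,0,3,1,0} = 2
G(19) = mex{2,1,4,2,1} = 0
G(20) = mex{0,2,0,3,2} = 1
G(21) = mex{1,0,1,4,3} = 2
G(22) = mex{2,1,2,0,4} = 3
G(23) = mex{3,2,0,1,0} = 4
G(24) = mex{4,3,1,2,1} = 0
G(25) = mex{0,4,2,0,2} = 1
G_C(25) = 1.
Combined Grundy value = 0 ⊕ 0 ⊕ 1 = 1.

1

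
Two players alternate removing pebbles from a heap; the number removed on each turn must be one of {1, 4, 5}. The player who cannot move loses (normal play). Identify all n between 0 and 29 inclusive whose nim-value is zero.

G(0) = 0
G(1) = mex{0} = 1
G(2) = mex{1} = 0
G(3) = mex{0} = 1
G(4) = mex{1,0} = 2
G(5) = mex{2,1,0} = 3
G(6) = mex{3,0,1} = 2
G(7) = mex{2,1,0} = 3
G(8) = mex{3,2,1} = 0
G(9) = mex{0,3,2} = 1
G(10) = mex{1,2,3} = 0
G(11) = mex{0,3,2} = 1
G(12) = mex{1,0,3} = 2
G(13) = mex{2,1,0} = 3
G(14) = mex{3,0,1} = 2
G(15) = mex{2,1,0} = 3
G(16) = mex{3,2,1} = 0
G(17) = mex{0,3,2} = 1
G(18) = mex{1,2,3} = 0
G(19) = mex{0,3,2} = 1
G(20) = mex{1,0,3} = 2
G(21) = mex{2,1,0} = 3
G(22) = mex{3,0,1} = 2
G(23) = mex{2,1,0} = 3
G(24) = mex{3,2,1} = 0
G(25) = mex{0,3,2} = 1
G(26) = mex{1,2,3} = 0
G(27) = mex{0,3,2} = 1
G(28) = mex{1,0,3} = 2
G(29) = mex{2,1,0} = 3
P-positions are exactly the n with G(n) = 0.

0, 2, 8, 10, 16, 18, 24, 26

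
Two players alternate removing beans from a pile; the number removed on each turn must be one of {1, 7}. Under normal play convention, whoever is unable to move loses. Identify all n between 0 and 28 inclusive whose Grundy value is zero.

0, 2, 4, 6, 8, 10, 12, 14, 16, 18, 20, 22, 24, 26, 28

n :  0  1  2  3  4  5  6  7  8  9 10 11 12 13 14 15 16 17 18 19 20 21 22 23 24 25 26 27 28
G :  0  1  0  1  0  1  0  1  0  1  0  1  0  1  0  1  0  1  0  1  0  1  0  1  0  1  0  1  0
P-positions are exactly the n with G(n) = 0.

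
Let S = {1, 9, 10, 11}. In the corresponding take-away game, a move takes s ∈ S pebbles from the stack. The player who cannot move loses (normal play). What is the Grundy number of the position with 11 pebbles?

3

n :  0  1  2  3  4  5  6  7  8  9 10 11
G :  0  1  0  1  0  1  0  1  0  1  2  3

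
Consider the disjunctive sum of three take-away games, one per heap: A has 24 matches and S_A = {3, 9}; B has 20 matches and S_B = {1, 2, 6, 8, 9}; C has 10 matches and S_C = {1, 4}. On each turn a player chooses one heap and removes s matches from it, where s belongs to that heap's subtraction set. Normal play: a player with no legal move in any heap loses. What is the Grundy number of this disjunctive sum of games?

3

Heap A, S = {3, 9}:
n :  0  1  2  3  4  5  6  7  8  9 10 11 12 13 14 15 16 17 18 19 20 21 22 23 24
G :  0  0  0  1  1  1  0  0  0  1  1  1  0  0  0  1  1  1  0  0  0  1  1  1  0
G_A(24) = 0.
Heap B, S = {1, 2, 6, 8, 9}:
G(0) = 0
G(1) = mex{0} = 1
G(2) = mex{1,0} = 2
G(3) = mex{2,1} = 0
G(4) = mex{0,2} = 1
G(5) = mex{1,0} = 2
G(6) = mex{2,1,0} = 3
G(7) = mex{3,2,1} = 0
G(8) = mex{0,3,2,0} = 1
G(9) = mex{1,0,0,1,0} = 2
G(10) = mex{2,1,1,2,1} = 0
G(11) = mex{0,2,2,0,2} = 1
G(12) = mex{1,0,3,1,0} = 2
G(13) = mex{2,1,0,2,1} = 3
G(14) = mex{3,2,1,3,2} = 0
G(15) = mex{0,3,2,0,3} = 1
G(16) = mex{1,0,0,1,0} = 2
G(17) = mex{2,1,1,2,1} = 0
G(18) = mex{0,2,2,0,2} = 1
G(19) = mex{1,0,3,1,0} = 2
G(20) = mex{2,1,0,2,1} = 3
G_B(20) = 3.
Heap C, S = {1, 4}:
G(0) = 0
G(1) = mex{0} = 1
G(2) = mex{1} = 0
G(3) = mex{0} = 1
G(4) = mex{1,0} = 2
G(5) = mex{2,1} = 0
G(6) = mex{0,0} = 1
G(7) = mex{1,1} = 0
G(8) = mex{0,2} = 1
G(9) = mex{1,0} = 2
G(10) = mex{2,1} = 0
G_C(10) = 0.
Combined Grundy value = 0 ⊕ 3 ⊕ 0 = 3.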